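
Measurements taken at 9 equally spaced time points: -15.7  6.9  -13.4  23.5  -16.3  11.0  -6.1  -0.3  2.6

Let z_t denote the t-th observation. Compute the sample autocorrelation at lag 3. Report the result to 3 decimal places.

-0.500

Mean z̄ = (-15.7 + 6.9 − 13.4 + 23.5 − 16.3 + 11.0 − 6.1 − 0.3 + 2.6)/9 = -0.8667
Numerator Σ_{t=1}^{6}(z_t−z̄)(z_{t+3}−z̄) = -725.1600
Denominator Σ(z_t−z̄)² = 1449.9000
r_3 = -725.1600 / 1449.9000 = -0.500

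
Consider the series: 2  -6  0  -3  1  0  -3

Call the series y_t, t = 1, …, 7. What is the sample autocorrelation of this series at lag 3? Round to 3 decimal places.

-0.249

Mean ȳ = (2 − 6 + 0 − 3 + 1 + 0 − 3)/7 = -1.2857
Deviations from mean: 3.2857, -4.7143, 1.2857, -1.7143, 2.2857, 1.2857, -1.7143
Numerator Σ_{t=1}^{4}(y_t−ȳ)(y_{t+3}−ȳ) = -11.8163
Denominator Σ(y_t−ȳ)² = 47.4286
r_3 = -11.8163 / 47.4286 = -0.249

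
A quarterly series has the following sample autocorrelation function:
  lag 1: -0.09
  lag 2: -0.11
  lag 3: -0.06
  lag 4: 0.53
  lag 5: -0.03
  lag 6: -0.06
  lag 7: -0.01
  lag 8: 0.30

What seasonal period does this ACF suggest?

4

The largest autocorrelation is r_4 = 0.53, with a weaker echo at lag 8 (0.30); the remaining lags stay at or below -0.01.
The dominant spike at lag 4 indicates a seasonal period of 4.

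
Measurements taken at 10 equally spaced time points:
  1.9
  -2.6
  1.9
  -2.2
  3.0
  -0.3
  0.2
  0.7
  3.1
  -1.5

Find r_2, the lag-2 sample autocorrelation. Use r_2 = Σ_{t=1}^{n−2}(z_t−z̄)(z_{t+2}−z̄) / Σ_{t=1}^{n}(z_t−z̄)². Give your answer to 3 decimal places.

0.361

Mean z̄ = (1.9 − 2.6 + 1.9 − 2.2 + 3.0 − 0.3 + 0.2 + 0.7 + 3.1 − 1.5)/10 = 0.4200
Numerator Σ_{t=1}^{8}(z_t−z̄)(z_{t+2}−z̄) = 13.9112
Denominator Σ(z_t−z̄)² = 38.5360
r_2 = 13.9112 / 38.5360 = 0.361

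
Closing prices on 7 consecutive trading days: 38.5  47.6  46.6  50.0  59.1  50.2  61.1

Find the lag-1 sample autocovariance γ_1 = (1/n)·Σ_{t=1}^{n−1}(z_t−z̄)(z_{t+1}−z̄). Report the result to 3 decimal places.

5.436

Mean z̄ = (38.5 + 47.6 + 46.6 + 50.0 + 59.1 + 50.2 + 61.1)/7 = 50.4429
Deviations: -11.9429, -2.8429, -3.8429, -0.4429, 8.6571, -0.2429, 10.6571
Σ_{t=1}^{6}(z_t−z̄)(z_{t+1}−z̄) = 38.0539
γ_1 = 38.0539 / 7 = 5.436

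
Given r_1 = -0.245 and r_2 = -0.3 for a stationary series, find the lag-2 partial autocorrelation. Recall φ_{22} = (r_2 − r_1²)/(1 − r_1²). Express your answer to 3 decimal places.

φ_{22} = (r_2 − r_1²) / (1 − r_1²)
r_1² = (-0.245)² = 0.060025
Numerator = -0.3 − 0.0600 = -0.3600; denominator = 1 − 0.0600 = 0.9400
φ_{22} = -0.3600 / 0.9400 = -0.383

-0.383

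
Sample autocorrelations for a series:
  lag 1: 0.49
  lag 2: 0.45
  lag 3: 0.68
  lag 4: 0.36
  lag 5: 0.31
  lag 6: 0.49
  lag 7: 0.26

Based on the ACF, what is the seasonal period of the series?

3

The largest autocorrelation is r_3 = 0.68; the remaining lags stay at or below 0.49. The elevated value at lag 1 (0.49), dropping to 0.45 at lag 2, reflects decaying short-term dependence rather than seasonality.
The dominant spike at lag 3 indicates a seasonal period of 3.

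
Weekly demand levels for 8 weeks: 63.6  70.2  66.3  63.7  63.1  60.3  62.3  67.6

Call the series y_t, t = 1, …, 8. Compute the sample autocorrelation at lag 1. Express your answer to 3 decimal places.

0.186

Mean ȳ = (63.6 + 70.2 + 66.3 + 63.7 + 63.1 + 60.3 + 62.3 + 67.6)/8 = 64.6375
Numerator Σ_{t=1}^{7}(y_t−ȳ)(y_{t+1}−ȳ) = 13.2423
Denominator Σ(y_t−ȳ)² = 71.0788
r_1 = 13.2423 / 71.0788 = 0.186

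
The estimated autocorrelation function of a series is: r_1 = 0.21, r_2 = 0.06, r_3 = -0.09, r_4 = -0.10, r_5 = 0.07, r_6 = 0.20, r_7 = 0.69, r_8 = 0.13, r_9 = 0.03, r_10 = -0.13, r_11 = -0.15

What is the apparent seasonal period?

7

The largest autocorrelation is r_7 = 0.69; the remaining lags stay at or below 0.21.
The dominant spike at lag 7 indicates a seasonal period of 7.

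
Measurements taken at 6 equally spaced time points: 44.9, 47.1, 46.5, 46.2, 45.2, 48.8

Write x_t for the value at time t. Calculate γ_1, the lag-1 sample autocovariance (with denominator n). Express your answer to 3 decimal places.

-0.602

Mean x̄ = (44.9 + 47.1 + 46.5 + 46.2 + 45.2 + 48.8)/6 = 46.4500
Deviations: -1.5500, 0.6500, 0.0500, -0.2500, -1.2500, 2.3500
Σ_{t=1}^{5}(x_t−x̄)(x_{t+1}−x̄) = -3.6125
γ_1 = -3.6125 / 6 = -0.602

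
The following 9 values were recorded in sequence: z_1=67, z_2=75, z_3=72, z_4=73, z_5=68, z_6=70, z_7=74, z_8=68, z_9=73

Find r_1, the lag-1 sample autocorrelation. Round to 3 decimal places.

Mean z̄ = (67 + 75 + 72 + 73 + 68 + 70 + 74 + 68 + 73)/9 = 71.1111
Numerator Σ_{t=1}^{8}(z_t−z̄)(z_{t+1}−z̄) = -31.3457
Denominator Σ(z_t−z̄)² = 68.8889
r_1 = -31.3457 / 68.8889 = -0.455

-0.455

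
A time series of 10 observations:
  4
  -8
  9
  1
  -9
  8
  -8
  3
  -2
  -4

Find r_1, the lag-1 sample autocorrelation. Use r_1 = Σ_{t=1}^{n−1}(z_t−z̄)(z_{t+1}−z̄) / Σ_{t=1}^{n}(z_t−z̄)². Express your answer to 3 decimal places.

Mean z̄ = (4 − 8 + 9 + 1 − 9 + 8 − 8 + 3 − 2 − 4)/10 = -0.6000
Numerator Σ_{t=1}^{9}(z_t−z̄)(z_{t+1}−z̄) = -265.9600
Denominator Σ(z_t−z̄)² = 396.4000
r_1 = -265.9600 / 396.4000 = -0.671

-0.671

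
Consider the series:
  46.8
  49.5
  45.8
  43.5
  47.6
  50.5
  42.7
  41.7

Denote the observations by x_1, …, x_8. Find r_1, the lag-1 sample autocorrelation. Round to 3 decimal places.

Mean x̄ = (46.8 + 49.5 + 45.8 + 43.5 + 47.6 + 50.5 + 42.7 + 41.7)/8 = 46.0125
Deviations from mean: 0.7875, 3.4875, -0.2125, -2.5125, 1.5875, 4.4875, -3.3125, -4.3125
Numerator Σ_{t=1}^{7}(x_t−x̄)(x_{t+1}−x̄) = 5.0948
Denominator Σ(x_t−x̄)² = 71.3688
r_1 = 5.0948 / 71.3688 = 0.071

0.071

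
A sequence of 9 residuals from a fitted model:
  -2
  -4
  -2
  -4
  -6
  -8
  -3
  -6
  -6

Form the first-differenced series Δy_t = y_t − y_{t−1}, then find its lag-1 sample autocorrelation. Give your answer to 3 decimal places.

First differences Δy: -2, 2, -2, -2, -2, 5, -3, 0
Mean of differences = -0.5000
Numerator Σ(Δy_t−Δȳ)(Δy_{t+1}−Δȳ) = -26.2500
Denominator Σ(Δy_t−Δȳ)² = 52.0000
r_1(Δy) = -26.2500 / 52.0000 = -0.505

-0.505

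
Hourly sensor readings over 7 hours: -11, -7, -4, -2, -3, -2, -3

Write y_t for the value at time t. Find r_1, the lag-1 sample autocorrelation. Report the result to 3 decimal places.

0.423

Mean ȳ = (-11 − 7 − 4 − 2 − 3 − 2 − 3)/7 = -4.5714
Numerator Σ_{t=1}^{6}(y_t−ȳ)(y_{t+1}−ȳ) = 27.8163
Denominator Σ(y_t−ȳ)² = 65.7143
r_1 = 27.8163 / 65.7143 = 0.423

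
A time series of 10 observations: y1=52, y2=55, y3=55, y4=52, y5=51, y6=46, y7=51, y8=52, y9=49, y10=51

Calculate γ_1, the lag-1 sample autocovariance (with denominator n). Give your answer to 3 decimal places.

2.064

Mean ȳ = (52 + 55 + 55 + 52 + 51 + 46 + 51 + 52 + 49 + 51)/10 = 51.4000
Σ_{t=1}^{9}(y_t−ȳ)(y_{t+1}−ȳ) = 20.6400
γ_1 = 20.6400 / 10 = 2.064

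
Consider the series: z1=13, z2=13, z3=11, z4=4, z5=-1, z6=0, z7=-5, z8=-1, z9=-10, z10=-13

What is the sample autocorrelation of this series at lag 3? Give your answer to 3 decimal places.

0.110

Mean z̄ = (13 + 13 + 11 + 4 − 1 + 0 − 5 − 1 − 10 − 13)/10 = 1.1000
Σ(z_t−z̄)(z_{t+3}−z̄) = (34.5100) + (-24.9900) + (-10.8900) + (-17.6900) + (4.4100) + (12.2100) + (86.0100) = 83.5700
Denominator Σ(z_t−z̄)² = 758.9000
r_3 = 83.5700 / 758.9000 = 0.110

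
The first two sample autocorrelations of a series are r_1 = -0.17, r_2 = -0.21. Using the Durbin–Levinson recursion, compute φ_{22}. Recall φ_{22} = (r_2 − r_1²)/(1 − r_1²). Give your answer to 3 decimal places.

φ_{22} = (r_2 − r_1²) / (1 − r_1²)
r_1² = (-0.17)² = 0.0289
Numerator = -0.21 − 0.0289 = -0.2389; denominator = 1 − 0.0289 = 0.9711
φ_{22} = -0.2389 / 0.9711 = -0.246

-0.246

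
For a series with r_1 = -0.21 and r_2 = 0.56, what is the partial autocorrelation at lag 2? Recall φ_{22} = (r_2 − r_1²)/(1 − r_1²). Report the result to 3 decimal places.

0.540

φ_{22} = (r_2 − r_1²) / (1 − r_1²)
r_1² = (-0.21)² = 0.0441
Numerator = 0.56 − 0.0441 = 0.5159; denominator = 1 − 0.0441 = 0.9559
φ_{22} = 0.5159 / 0.9559 = 0.540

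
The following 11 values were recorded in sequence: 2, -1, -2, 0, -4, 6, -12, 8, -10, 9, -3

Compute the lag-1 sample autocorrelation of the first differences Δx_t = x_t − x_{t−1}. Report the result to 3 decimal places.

-0.900

First differences Δx: -3, -1, 2, -4, 10, -18, 20, -18, 19, -12
Mean of differences = -0.5000
Numerator Σ(Δx_t−Δx̄)(Δx_{t+1}−Δx̄) = -1512.2500
Denominator Σ(Δx_t−Δx̄)² = 1680.5000
r_1(Δx) = -1512.2500 / 1680.5000 = -0.900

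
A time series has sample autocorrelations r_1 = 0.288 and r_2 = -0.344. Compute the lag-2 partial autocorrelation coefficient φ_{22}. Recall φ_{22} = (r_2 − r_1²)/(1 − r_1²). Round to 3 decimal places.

-0.466

φ_{22} = (r_2 − r_1²) / (1 − r_1²)
r_1² = (0.288)² = 0.082944
Numerator = -0.344 − 0.0829 = -0.4269; denominator = 1 − 0.0829 = 0.9171
φ_{22} = -0.4269 / 0.9171 = -0.466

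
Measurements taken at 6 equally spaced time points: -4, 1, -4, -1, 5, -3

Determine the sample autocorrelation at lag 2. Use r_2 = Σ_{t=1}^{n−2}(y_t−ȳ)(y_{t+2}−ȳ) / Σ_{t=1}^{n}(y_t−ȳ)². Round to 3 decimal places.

Mean ȳ = (-4 + 1 − 4 − 1 + 5 − 3)/6 = -1.0000
Numerator Σ_{t=1}^{4}(y_t−ȳ)(y_{t+2}−ȳ) = -9.0000
Denominator Σ(y_t−ȳ)² = 62.0000
r_2 = -9.0000 / 62.0000 = -0.145

-0.145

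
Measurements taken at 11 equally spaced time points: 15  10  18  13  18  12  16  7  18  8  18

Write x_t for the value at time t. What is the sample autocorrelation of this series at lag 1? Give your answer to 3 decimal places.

Mean x̄ = (15 + 10 + 18 + 13 + 18 + 12 + 16 + 7 + 18 + 8 + 18)/11 = 13.9091
Numerator Σ_{t=1}^{10}(x_t−x̄)(x_{t+1}−x̄) = -130.5537
Denominator Σ(x_t−x̄)² = 174.9091
r_1 = -130.5537 / 174.9091 = -0.746

-0.746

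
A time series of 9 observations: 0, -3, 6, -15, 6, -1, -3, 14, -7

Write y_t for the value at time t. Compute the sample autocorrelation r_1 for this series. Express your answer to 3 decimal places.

Mean ȳ = (0 − 3 + 6 − 15 + 6 − 1 − 3 + 14 − 7)/9 = -0.3333
Numerator Σ_{t=1}^{8}(y_t−ȳ)(y_{t+1}−ȳ) = -339.7778
Denominator Σ(y_t−ȳ)² = 560.0000
r_1 = -339.7778 / 560.0000 = -0.607

-0.607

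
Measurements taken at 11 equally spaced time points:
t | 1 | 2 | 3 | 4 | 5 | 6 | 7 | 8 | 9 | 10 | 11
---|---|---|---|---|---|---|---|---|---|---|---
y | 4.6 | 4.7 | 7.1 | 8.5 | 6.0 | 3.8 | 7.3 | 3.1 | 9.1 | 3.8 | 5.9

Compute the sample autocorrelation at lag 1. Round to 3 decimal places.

-0.479

Mean ȳ = (4.6 + 4.7 + 7.1 + 8.5 + 6.0 + 3.8 + 7.3 + 3.1 + 9.1 + 3.8 + 5.9)/11 = 5.8091
Numerator Σ_{t=1}^{10}(y_t−ȳ)(y_{t+1}−ȳ) = -19.2310
Denominator Σ(y_t−ȳ)² = 40.1091
r_1 = -19.2310 / 40.1091 = -0.479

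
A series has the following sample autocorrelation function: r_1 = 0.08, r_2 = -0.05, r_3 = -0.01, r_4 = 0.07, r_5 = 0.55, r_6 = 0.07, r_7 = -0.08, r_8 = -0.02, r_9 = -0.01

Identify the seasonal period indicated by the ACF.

The largest autocorrelation is r_5 = 0.55; the remaining lags stay at or below 0.08.
The dominant spike at lag 5 indicates a seasonal period of 5.

5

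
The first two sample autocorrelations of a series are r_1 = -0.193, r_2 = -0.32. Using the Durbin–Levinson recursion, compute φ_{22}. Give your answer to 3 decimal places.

φ_{22} = (r_2 − r_1²) / (1 − r_1²)
r_1² = (-0.193)² = 0.037249
Numerator = -0.32 − 0.0372 = -0.3572; denominator = 1 − 0.0372 = 0.9628
φ_{22} = -0.3572 / 0.9628 = -0.371

-0.371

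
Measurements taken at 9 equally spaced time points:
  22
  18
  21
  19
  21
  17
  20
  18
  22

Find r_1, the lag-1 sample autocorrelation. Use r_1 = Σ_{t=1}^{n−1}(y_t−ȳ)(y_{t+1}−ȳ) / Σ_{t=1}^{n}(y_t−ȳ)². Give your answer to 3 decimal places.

Mean ȳ = (22 + 18 + 21 + 19 + 21 + 17 + 20 + 18 + 22)/9 = 19.7778
Numerator Σ_{t=1}^{8}(y_t−ȳ)(y_{t+1}−ȳ) = -16.3827
Denominator Σ(y_t−ȳ)² = 27.5556
r_1 = -16.3827 / 27.5556 = -0.595

-0.595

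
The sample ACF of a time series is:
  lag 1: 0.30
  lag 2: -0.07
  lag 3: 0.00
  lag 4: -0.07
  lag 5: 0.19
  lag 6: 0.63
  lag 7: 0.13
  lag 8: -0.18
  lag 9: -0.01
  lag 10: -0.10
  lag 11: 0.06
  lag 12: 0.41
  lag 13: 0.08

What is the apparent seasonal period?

The largest autocorrelation is r_6 = 0.63, with a weaker echo at lag 12 (0.41); the remaining lags stay at or below 0.30.
The dominant spike at lag 6 indicates a seasonal period of 6.

6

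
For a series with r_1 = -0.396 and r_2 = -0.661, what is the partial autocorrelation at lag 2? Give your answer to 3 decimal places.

φ_{22} = (r_2 − r_1²) / (1 − r_1²)
r_1² = (-0.396)² = 0.156816
Numerator = -0.661 − 0.1568 = -0.8178; denominator = 1 − 0.1568 = 0.8432
φ_{22} = -0.8178 / 0.8432 = -0.970

-0.970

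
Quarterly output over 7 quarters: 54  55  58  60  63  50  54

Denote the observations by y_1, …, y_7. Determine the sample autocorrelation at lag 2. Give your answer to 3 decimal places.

Mean ȳ = (54 + 55 + 58 + 60 + 63 + 50 + 54)/7 = 56.2857
Deviations from mean: -2.2857, -1.2857, 1.7143, 3.7143, 6.7143, -6.2857, -2.2857
Numerator Σ_{t=1}^{5}(y_t−ȳ)(y_{t+2}−ȳ) = -35.8776
Denominator Σ(y_t−ȳ)² = 113.4286
r_2 = -35.8776 / 113.4286 = -0.316

-0.316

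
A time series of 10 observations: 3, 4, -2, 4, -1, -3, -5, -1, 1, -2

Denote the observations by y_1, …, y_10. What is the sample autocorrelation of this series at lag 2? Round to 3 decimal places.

0.039

Mean ȳ = (3 + 4 − 2 + 4 − 1 − 3 − 5 − 1 + 1 − 2)/10 = -0.2000
Numerator Σ_{t=1}^{8}(y_t−ȳ)(y_{t+2}−ȳ) = 3.3200
Denominator Σ(y_t−ȳ)² = 85.6000
r_2 = 3.3200 / 85.6000 = 0.039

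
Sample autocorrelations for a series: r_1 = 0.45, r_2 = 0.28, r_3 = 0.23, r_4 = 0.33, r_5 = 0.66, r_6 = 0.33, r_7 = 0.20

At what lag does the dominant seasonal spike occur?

5

The largest autocorrelation is r_5 = 0.66; the remaining lags stay at or below 0.45. The elevated value at lag 1 (0.45), dropping to 0.28 at lag 2, reflects decaying short-term dependence rather than seasonality.
The dominant spike at lag 5 indicates a seasonal period of 5.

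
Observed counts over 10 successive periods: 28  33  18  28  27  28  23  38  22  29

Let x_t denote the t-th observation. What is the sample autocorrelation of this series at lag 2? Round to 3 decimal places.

Mean x̄ = (28 + 33 + 18 + 28 + 27 + 28 + 23 + 38 + 22 + 29)/10 = 27.4000
Numerator Σ_{t=1}^{8}(x_t−x̄)(x_{t+2}−x̄) = 50.6800
Denominator Σ(x_t−x̄)² = 284.4000
r_2 = 50.6800 / 284.4000 = 0.178

0.178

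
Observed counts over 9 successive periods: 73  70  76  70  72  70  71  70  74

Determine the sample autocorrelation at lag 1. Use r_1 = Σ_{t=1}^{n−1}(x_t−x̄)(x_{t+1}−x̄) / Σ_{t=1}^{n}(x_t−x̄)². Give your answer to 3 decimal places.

-0.510

Mean x̄ = (73 + 70 + 76 + 70 + 72 + 70 + 71 + 70 + 74)/9 = 71.7778
Numerator Σ_{t=1}^{8}(x_t−x̄)(x_{t+1}−x̄) = -19.1605
Denominator Σ(x_t−x̄)² = 37.5556
r_1 = -19.1605 / 37.5556 = -0.510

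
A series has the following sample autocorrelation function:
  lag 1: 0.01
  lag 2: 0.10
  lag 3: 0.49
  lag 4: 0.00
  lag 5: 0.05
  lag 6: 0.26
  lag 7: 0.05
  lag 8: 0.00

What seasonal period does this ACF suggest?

3

The largest autocorrelation is r_3 = 0.49, with a weaker echo at lag 6 (0.26); the remaining lags stay at or below 0.10.
The dominant spike at lag 3 indicates a seasonal period of 3.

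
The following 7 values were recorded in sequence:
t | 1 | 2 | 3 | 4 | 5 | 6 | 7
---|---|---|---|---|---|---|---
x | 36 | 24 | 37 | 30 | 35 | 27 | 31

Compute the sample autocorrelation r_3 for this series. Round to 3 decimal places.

-0.403

Mean x̄ = (36 + 24 + 37 + 30 + 35 + 27 + 31)/7 = 31.4286
Deviations from mean: 4.5714, -7.4286, 5.5714, -1.4286, 3.5714, -4.4286, -0.4286
Numerator Σ_{t=1}^{4}(x_t−x̄)(x_{t+3}−x̄) = -57.1224
Denominator Σ(x_t−x̄)² = 141.7143
r_3 = -57.1224 / 141.7143 = -0.403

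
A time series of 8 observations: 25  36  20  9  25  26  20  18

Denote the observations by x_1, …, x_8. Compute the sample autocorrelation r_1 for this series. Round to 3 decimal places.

0.027

Mean x̄ = (25 + 36 + 20 + 9 + 25 + 26 + 20 + 18)/8 = 22.3750
Deviations from mean: 2.6250, 13.6250, -2.3750, -13.3750, 2.6250, 3.6250, -2.3750, -4.3750
Σ(x_t−x̄)(x_{t+1}−x̄) = (35.7656) + (-32.3594) + (31.7656) + (-35.1094) + (9.5156) + (-8.6094) + (10.3906) = 11.3594
Denominator Σ(x_t−x̄)² = 421.8750
r_1 = 11.3594 / 421.8750 = 0.027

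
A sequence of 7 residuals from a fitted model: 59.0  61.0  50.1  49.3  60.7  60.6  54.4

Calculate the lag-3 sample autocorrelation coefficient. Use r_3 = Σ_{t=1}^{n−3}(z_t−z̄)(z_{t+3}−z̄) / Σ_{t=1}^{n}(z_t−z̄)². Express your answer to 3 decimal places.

Mean z̄ = (59.0 + 61.0 + 50.1 + 49.3 + 60.7 + 60.6 + 54.4)/7 = 56.4429
Deviations from mean: 2.5571, 4.5571, -6.3429, -7.1429, 4.2571, 4.1571, -2.0429
Numerator Σ_{t=1}^{4}(z_t−z̄)(z_{t+3}−z̄) = -10.6412
Denominator Σ(z_t−z̄)² = 158.1371
r_3 = -10.6412 / 158.1371 = -0.067

-0.067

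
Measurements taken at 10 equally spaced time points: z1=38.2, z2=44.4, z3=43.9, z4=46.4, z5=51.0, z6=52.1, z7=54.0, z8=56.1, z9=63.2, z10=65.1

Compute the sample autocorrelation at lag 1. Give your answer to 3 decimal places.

Mean z̄ = (38.2 + 44.4 + 43.9 + 46.4 + 51.0 + 52.1 + 54.0 + 56.1 + 63.2 + 65.1)/10 = 51.4400
Numerator Σ_{t=1}^{9}(z_t−z̄)(z_{t+1}−z̄) = 415.2824
Denominator Σ(z_t−z̄)² = 660.9040
r_1 = 415.2824 / 660.9040 = 0.628

0.628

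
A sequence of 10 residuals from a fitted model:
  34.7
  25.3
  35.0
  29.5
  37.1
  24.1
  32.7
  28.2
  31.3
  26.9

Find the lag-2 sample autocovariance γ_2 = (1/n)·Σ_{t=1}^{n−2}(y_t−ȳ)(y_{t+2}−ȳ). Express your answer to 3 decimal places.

Mean ȳ = (34.7 + 25.3 + 35.0 + 29.5 + 37.1 + 24.1 + 32.7 + 28.2 + 31.3 + 26.9)/10 = 30.4800
Σ_{t=1}^{8}(y_t−ȳ)(y_{t+2}−ȳ) = 99.5512
γ_2 = 99.5512 / 10 = 9.955

9.955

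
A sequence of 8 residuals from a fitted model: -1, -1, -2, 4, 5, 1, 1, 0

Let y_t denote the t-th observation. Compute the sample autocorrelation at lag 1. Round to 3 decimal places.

Mean ȳ = (-1 − 1 − 2 + 4 + 5 + 1 + 1 + 0)/8 = 0.8750
Deviations from mean: -1.8750, -1.8750, -2.8750, 3.1250, 4.1250, 0.1250, 0.1250, -0.8750
Numerator Σ_{t=1}^{7}(y_t−ȳ)(y_{t+1}−ȳ) = 13.2344
Denominator Σ(y_t−ȳ)² = 42.8750
r_1 = 13.2344 / 42.8750 = 0.309

0.309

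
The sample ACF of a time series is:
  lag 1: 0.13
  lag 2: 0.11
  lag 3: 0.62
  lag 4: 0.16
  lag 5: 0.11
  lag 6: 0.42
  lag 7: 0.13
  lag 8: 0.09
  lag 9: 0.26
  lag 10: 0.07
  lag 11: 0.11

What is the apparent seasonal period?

3

The largest autocorrelation is r_3 = 0.62, with weaker echoes at lags 6 (0.42) and 9 (0.26); the remaining lags stay at or below 0.16.
The dominant spike at lag 3 indicates a seasonal period of 3.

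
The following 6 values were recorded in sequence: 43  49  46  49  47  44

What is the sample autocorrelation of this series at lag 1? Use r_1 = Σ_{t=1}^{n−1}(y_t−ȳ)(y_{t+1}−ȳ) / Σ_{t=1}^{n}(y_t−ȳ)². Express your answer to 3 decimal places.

-0.333

Mean ȳ = (43 + 49 + 46 + 49 + 47 + 44)/6 = 46.3333
Deviations from mean: -3.3333, 2.6667, -0.3333, 2.6667, 0.6667, -2.3333
Numerator Σ_{t=1}^{5}(y_t−ȳ)(y_{t+1}−ȳ) = -10.4444
Denominator Σ(y_t−ȳ)² = 31.3333
r_1 = -10.4444 / 31.3333 = -0.333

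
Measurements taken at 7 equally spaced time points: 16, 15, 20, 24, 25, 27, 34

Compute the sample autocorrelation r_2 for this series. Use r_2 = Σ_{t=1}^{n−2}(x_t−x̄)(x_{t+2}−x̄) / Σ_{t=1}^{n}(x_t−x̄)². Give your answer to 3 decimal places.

Mean x̄ = (16 + 15 + 20 + 24 + 25 + 27 + 34)/7 = 23.0000
Deviations from mean: -7.0000, -8.0000, -3.0000, 1.0000, 2.0000, 4.0000, 11.0000
Numerator Σ_{t=1}^{5}(x_t−x̄)(x_{t+2}−x̄) = 33.0000
Denominator Σ(x_t−x̄)² = 264.0000
r_2 = 33.0000 / 264.0000 = 0.125

0.125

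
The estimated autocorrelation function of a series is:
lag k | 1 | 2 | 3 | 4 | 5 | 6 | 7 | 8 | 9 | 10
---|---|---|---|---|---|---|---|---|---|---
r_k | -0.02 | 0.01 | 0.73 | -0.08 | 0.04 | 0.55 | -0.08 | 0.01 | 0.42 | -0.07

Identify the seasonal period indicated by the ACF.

3

The largest autocorrelation is r_3 = 0.73, with weaker echoes at lags 6 (0.55) and 9 (0.42); the remaining lags stay at or below 0.04.
The dominant spike at lag 3 indicates a seasonal period of 3.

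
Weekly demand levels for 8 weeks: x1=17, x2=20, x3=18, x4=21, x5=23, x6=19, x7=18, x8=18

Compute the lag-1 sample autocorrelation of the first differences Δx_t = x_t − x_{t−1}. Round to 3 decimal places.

First differences Δx: 3, -2, 3, 2, -4, -1, 0
Mean of differences = 0.1429
Numerator Σ(Δx_t−Δx̄)(Δx_{t+1}−Δx̄) = -9.7347
Denominator Σ(Δx_t−Δx̄)² = 42.8571
r_1(Δx) = -9.7347 / 42.8571 = -0.227

-0.227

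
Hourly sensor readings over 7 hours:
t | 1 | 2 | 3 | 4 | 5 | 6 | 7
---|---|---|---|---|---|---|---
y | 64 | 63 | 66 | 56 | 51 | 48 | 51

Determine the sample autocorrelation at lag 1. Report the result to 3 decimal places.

0.628

Mean ȳ = (64 + 63 + 66 + 56 + 51 + 48 + 51)/7 = 57.0000
Deviations from mean: 7.0000, 6.0000, 9.0000, -1.0000, -6.0000, -9.0000, -6.0000
Numerator Σ_{t=1}^{6}(y_t−ȳ)(y_{t+1}−ȳ) = 201.0000
Denominator Σ(y_t−ȳ)² = 320.0000
r_1 = 201.0000 / 320.0000 = 0.628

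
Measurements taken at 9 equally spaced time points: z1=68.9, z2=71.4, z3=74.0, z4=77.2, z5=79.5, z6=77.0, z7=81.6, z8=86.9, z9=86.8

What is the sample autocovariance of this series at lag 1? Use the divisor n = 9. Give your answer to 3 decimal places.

21.496

Mean z̄ = (68.9 + 71.4 + 74.0 + 77.2 + 79.5 + 77.0 + 81.6 + 86.9 + 86.8)/9 = 78.1444
Σ_{t=1}^{8}(z_t−z̄)(z_{t+1}−z̄) = 193.4680
γ_1 = 193.4680 / 9 = 21.496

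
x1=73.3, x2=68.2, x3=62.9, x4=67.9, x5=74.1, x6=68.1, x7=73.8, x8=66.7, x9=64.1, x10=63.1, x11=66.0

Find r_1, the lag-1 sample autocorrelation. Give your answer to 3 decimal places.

0.163

Mean x̄ = (73.3 + 68.2 + 62.9 + 67.9 + 74.1 + 68.1 + 73.8 + 66.7 + 64.1 + 63.1 + 66.0)/11 = 68.0182
Numerator Σ_{t=1}^{10}(x_t−x̄)(x_{t+1}−x̄) = 27.6260
Denominator Σ(x_t−x̄)² = 169.9164
r_1 = 27.6260 / 169.9164 = 0.163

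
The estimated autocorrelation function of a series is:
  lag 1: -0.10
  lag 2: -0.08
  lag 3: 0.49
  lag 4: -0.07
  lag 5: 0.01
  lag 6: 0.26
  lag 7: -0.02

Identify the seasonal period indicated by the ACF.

The largest autocorrelation is r_3 = 0.49, with a weaker echo at lag 6 (0.26); the remaining lags stay at or below 0.01.
The dominant spike at lag 3 indicates a seasonal period of 3.

3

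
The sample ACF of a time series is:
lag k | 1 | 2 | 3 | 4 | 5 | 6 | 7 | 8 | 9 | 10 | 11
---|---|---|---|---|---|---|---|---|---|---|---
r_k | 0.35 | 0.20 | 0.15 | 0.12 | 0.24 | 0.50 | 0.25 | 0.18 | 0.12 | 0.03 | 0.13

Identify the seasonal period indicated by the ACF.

6

The largest autocorrelation is r_6 = 0.50; the remaining lags stay at or below 0.35. The elevated value at lag 1 (0.35), dropping to 0.20 at lag 2, reflects decaying short-term dependence rather than seasonality.
The dominant spike at lag 6 indicates a seasonal period of 6.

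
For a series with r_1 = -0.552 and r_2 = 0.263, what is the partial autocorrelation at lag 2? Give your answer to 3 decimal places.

-0.060

φ_{22} = (r_2 − r_1²) / (1 − r_1²)
r_1² = (-0.552)² = 0.304704
Numerator = 0.263 − 0.3047 = -0.0417; denominator = 1 − 0.3047 = 0.6953
φ_{22} = -0.0417 / 0.6953 = -0.060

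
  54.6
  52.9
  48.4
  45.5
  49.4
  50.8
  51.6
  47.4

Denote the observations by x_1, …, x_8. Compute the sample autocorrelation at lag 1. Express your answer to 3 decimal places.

0.245

Mean x̄ = (54.6 + 52.9 + 48.4 + 45.5 + 49.4 + 50.8 + 51.6 + 47.4)/8 = 50.0750
Deviations from mean: 4.5250, 2.8250, -1.6750, -4.5750, -0.6750, 0.7250, 1.5250, -2.6750
Numerator Σ_{t=1}^{7}(x_t−x̄)(x_{t+1}−x̄) = 15.3394
Denominator Σ(x_t−x̄)² = 62.6550
r_1 = 15.3394 / 62.6550 = 0.245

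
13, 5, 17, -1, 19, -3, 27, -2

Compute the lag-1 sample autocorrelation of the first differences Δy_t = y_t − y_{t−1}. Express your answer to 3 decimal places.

First differences Δy: -8, 12, -18, 20, -22, 30, -29
Mean of differences = -2.1429
Numerator Σ(Δy_t−Δȳ)(Δy_{t+1}−Δȳ) = -2599.4490
Denominator Σ(Δy_t−Δȳ)² = 3124.8571
r_1(Δy) = -2599.4490 / 3124.8571 = -0.832

-0.832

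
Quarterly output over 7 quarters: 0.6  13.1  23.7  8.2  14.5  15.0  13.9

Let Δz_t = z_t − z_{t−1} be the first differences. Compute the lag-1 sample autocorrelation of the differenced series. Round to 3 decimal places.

-0.261

First differences Δz: 12.5, 10.6, -15.5, 6.3, 0.5, -1.1
Mean of differences = 2.2167
Numerator Σ(Δz_t−Δz̄)(Δz_{t+1}−Δz̄) = -135.9753
Denominator Σ(Δz_t−Δz̄)² = 520.5283
r_1(Δz) = -135.9753 / 520.5283 = -0.261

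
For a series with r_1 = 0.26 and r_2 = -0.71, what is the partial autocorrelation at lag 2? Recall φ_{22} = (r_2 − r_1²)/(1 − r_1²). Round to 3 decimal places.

φ_{22} = (r_2 − r_1²) / (1 − r_1²)
r_1² = (0.26)² = 0.0676
Numerator = -0.71 − 0.0676 = -0.7776; denominator = 1 − 0.0676 = 0.9324
φ_{22} = -0.7776 / 0.9324 = -0.834

-0.834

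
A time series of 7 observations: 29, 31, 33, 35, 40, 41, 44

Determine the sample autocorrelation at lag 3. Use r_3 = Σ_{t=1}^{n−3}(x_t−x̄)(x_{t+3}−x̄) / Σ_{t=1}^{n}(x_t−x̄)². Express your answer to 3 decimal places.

-0.190

Mean x̄ = (29 + 31 + 33 + 35 + 40 + 41 + 44)/7 = 36.1429
Deviations from mean: -7.1429, -5.1429, -3.1429, -1.1429, 3.8571, 4.8571, 7.8571
Numerator Σ_{t=1}^{4}(x_t−x̄)(x_{t+3}−x̄) = -35.9184
Denominator Σ(x_t−x̄)² = 188.8571
r_3 = -35.9184 / 188.8571 = -0.190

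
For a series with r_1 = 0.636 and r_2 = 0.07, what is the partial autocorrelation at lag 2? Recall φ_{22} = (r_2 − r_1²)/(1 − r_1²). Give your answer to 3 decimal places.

φ_{22} = (r_2 − r_1²) / (1 − r_1²)
r_1² = (0.636)² = 0.404496
Numerator = 0.07 − 0.4045 = -0.3345; denominator = 1 − 0.4045 = 0.5955
φ_{22} = -0.3345 / 0.5955 = -0.562

-0.562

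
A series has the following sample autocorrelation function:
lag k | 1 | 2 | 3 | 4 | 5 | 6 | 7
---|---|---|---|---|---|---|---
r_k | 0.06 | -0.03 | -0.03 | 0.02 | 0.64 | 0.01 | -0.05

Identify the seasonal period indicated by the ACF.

The largest autocorrelation is r_5 = 0.64; the remaining lags stay at or below 0.06.
The dominant spike at lag 5 indicates a seasonal period of 5.

5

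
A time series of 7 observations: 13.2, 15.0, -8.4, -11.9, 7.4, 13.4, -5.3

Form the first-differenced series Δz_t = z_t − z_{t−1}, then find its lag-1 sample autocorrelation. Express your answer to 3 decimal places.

First differences Δz: 1.8, -23.4, -3.5, 19.3, 6.0, -18.7
Mean of differences = -3.0833
Numerator Σ(Δz_t−Δz̄)(Δz_{t+1}−Δz̄) = -38.6103
Denominator Σ(Δz_t−Δz̄)² = 1264.1883
r_1(Δz) = -38.6103 / 1264.1883 = -0.031

-0.031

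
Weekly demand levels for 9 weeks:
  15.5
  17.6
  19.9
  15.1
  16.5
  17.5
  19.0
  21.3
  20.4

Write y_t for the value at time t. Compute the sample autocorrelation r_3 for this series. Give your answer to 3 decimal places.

-0.045

Mean ȳ = (15.5 + 17.6 + 19.9 + 15.1 + 16.5 + 17.5 + 19.0 + 21.3 + 20.4)/9 = 18.0889
Numerator Σ_{t=1}^{6}(y_t−ȳ)(y_{t+3}−ȳ) = -1.7381
Denominator Σ(y_t−ȳ)² = 38.5089
r_3 = -1.7381 / 38.5089 = -0.045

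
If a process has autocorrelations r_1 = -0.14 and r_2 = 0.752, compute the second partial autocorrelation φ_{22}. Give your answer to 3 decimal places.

φ_{22} = (r_2 − r_1²) / (1 − r_1²)
r_1² = (-0.14)² = 0.0196
Numerator = 0.752 − 0.0196 = 0.7324; denominator = 1 − 0.0196 = 0.9804
φ_{22} = 0.7324 / 0.9804 = 0.747

0.747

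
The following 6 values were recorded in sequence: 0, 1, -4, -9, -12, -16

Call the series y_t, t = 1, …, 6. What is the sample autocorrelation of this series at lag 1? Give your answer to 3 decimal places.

Mean ȳ = (0 + 1 − 4 − 9 − 12 − 16)/6 = -6.6667
Deviations from mean: 6.6667, 7.6667, 2.6667, -2.3333, -5.3333, -9.3333
Σ(y_t−ȳ)(y_{t+1}−ȳ) = (51.1111) + (20.4444) + (-6.2222) + (12.4444) + (49.7778) = 127.5556
Denominator Σ(y_t−ȳ)² = 231.3333
r_1 = 127.5556 / 231.3333 = 0.551

0.551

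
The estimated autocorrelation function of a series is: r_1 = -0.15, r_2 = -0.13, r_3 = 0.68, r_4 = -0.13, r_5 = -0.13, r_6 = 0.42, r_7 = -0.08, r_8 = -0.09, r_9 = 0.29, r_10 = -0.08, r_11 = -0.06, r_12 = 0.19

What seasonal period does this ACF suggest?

3

The largest autocorrelation is r_3 = 0.68, with weaker echoes at lags 6 (0.42), 9 (0.29) and 12 (0.19); the remaining lags stay at or below -0.06.
The dominant spike at lag 3 indicates a seasonal period of 3.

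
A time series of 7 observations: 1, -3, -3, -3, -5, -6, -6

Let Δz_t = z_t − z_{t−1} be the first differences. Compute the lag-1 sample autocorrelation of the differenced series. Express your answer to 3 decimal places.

First differences Δz: -4, 0, 0, -2, -1, 0
Mean of differences = -1.1667
Numerator Σ(Δz_t−Δz̄)(Δz_{t+1}−Δz̄) = -2.8611
Denominator Σ(Δz_t−Δz̄)² = 12.8333
r_1(Δz) = -2.8611 / 12.8333 = -0.223

-0.223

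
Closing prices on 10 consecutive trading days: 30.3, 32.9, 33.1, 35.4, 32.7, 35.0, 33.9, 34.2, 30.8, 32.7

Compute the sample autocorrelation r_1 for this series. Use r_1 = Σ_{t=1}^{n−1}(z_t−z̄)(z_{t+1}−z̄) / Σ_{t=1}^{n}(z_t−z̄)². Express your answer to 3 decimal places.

-0.014

Mean z̄ = (30.3 + 32.9 + 33.1 + 35.4 + 32.7 + 35.0 + 33.9 + 34.2 + 30.8 + 32.7)/10 = 33.1000
Numerator Σ_{t=1}^{9}(z_t−z̄)(z_{t+1}−z̄) = -0.3300
Denominator Σ(z_t−z̄)² = 24.2400
r_1 = -0.3300 / 24.2400 = -0.014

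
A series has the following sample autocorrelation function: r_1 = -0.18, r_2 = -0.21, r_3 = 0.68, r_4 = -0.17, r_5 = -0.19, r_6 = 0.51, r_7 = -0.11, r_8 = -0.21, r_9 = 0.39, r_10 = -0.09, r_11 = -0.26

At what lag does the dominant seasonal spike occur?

3

The largest autocorrelation is r_3 = 0.68, with weaker echoes at lags 6 (0.51) and 9 (0.39); the remaining lags stay at or below -0.09.
The dominant spike at lag 3 indicates a seasonal period of 3.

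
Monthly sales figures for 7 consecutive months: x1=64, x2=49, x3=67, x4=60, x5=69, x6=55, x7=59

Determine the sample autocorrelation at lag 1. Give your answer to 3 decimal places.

-0.553

Mean x̄ = (64 + 49 + 67 + 60 + 69 + 55 + 59)/7 = 60.4286
Deviations from mean: 3.5714, -11.4286, 6.5714, -0.4286, 8.5714, -5.4286, -1.4286
Σ(x_t−x̄)(x_{t+1}−x̄) = (-40.8163) + (-75.1020) + (-2.8163) + (-3.6735) + (-46.5306) + (7.7551) = -161.1837
Denominator Σ(x_t−x̄)² = 291.7143
r_1 = -161.1837 / 291.7143 = -0.553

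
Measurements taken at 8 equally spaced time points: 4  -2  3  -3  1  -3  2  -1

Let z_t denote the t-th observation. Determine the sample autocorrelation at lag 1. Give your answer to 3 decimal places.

Mean z̄ = (4 − 2 + 3 − 3 + 1 − 3 + 2 − 1)/8 = 0.1250
Numerator Σ_{t=1}^{7}(z_t−z̄)(z_{t+1}−z̄) = -36.7656
Denominator Σ(z_t−z̄)² = 52.8750
r_1 = -36.7656 / 52.8750 = -0.695

-0.695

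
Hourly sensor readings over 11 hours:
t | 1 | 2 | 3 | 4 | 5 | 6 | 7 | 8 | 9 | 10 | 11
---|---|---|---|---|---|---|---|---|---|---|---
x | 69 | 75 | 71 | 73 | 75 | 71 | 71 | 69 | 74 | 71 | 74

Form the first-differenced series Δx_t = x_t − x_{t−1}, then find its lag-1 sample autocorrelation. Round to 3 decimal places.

First differences Δx: 6, -4, 2, 2, -4, 0, -2, 5, -3, 3
Mean of differences = 0.5000
Numerator Σ(Δx_t−Δx̄)(Δx_{t+1}−Δx̄) = -68.2500
Denominator Σ(Δx_t−Δx̄)² = 120.5000
r_1(Δx) = -68.2500 / 120.5000 = -0.566

-0.566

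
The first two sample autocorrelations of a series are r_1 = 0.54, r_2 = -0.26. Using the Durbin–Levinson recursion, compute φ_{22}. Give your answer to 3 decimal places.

φ_{22} = (r_2 − r_1²) / (1 − r_1²)
r_1² = (0.54)² = 0.2916
Numerator = -0.26 − 0.2916 = -0.5516; denominator = 1 − 0.2916 = 0.7084
φ_{22} = -0.5516 / 0.7084 = -0.779

-0.779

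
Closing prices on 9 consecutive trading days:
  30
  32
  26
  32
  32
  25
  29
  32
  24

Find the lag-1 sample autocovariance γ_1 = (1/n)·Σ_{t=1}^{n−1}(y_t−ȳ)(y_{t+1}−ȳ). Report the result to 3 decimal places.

Mean ȳ = (30 + 32 + 26 + 32 + 32 + 25 + 29 + 32 + 24)/9 = 29.1111
Σ_{t=1}^{8}(y_t−ȳ)(y_{t+1}−ȳ) = -33.5679
γ_1 = -33.5679 / 9 = -3.730

-3.730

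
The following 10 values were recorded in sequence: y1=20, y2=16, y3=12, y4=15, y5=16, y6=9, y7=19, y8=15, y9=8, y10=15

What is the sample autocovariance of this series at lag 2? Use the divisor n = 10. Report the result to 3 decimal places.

Mean ȳ = (20 + 16 + 12 + 15 + 16 + 9 + 19 + 15 + 8 + 15)/10 = 14.5000
Σ_{t=1}^{8}(y_t−ȳ)(y_{t+2}−ȳ) = -44.5000
γ_2 = -44.5000 / 10 = -4.450

-4.450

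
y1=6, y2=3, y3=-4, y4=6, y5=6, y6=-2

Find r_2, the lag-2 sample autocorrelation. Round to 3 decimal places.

-0.598

Mean ȳ = (6 + 3 − 4 + 6 + 6 − 2)/6 = 2.5000
Deviations from mean: 3.5000, 0.5000, -6.5000, 3.5000, 3.5000, -4.5000
Σ(y_t−ȳ)(y_{t+2}−ȳ) = (-22.7500) + (1.7500) + (-22.7500) + (-15.7500) = -59.5000
Denominator Σ(y_t−ȳ)² = 99.5000
r_2 = -59.5000 / 99.5000 = -0.598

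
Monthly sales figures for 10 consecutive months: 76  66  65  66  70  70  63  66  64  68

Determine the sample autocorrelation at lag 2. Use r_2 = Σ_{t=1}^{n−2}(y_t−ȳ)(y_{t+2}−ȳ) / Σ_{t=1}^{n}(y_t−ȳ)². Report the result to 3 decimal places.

-0.226

Mean ȳ = (76 + 66 + 65 + 66 + 70 + 70 + 63 + 66 + 64 + 68)/10 = 67.4000
Numerator Σ_{t=1}^{8}(y_t−ȳ)(y_{t+2}−ȳ) = -29.5200
Denominator Σ(y_t−ȳ)² = 130.4000
r_2 = -29.5200 / 130.4000 = -0.226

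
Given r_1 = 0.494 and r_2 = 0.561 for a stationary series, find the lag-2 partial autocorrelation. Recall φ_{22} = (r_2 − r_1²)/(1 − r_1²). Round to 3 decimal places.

φ_{22} = (r_2 − r_1²) / (1 − r_1²)
r_1² = (0.494)² = 0.244036
Numerator = 0.561 − 0.2440 = 0.3170; denominator = 1 − 0.2440 = 0.7560
φ_{22} = 0.3170 / 0.7560 = 0.419

0.419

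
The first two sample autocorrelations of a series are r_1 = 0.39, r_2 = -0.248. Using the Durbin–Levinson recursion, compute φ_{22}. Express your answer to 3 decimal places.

-0.472

φ_{22} = (r_2 − r_1²) / (1 − r_1²)
r_1² = (0.39)² = 0.1521
Numerator = -0.248 − 0.1521 = -0.4001; denominator = 1 − 0.1521 = 0.8479
φ_{22} = -0.4001 / 0.8479 = -0.472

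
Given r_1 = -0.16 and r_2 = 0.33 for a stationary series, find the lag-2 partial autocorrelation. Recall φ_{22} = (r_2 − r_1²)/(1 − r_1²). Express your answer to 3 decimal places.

0.312

φ_{22} = (r_2 − r_1²) / (1 − r_1²)
r_1² = (-0.16)² = 0.0256
Numerator = 0.33 − 0.0256 = 0.3044; denominator = 1 − 0.0256 = 0.9744
φ_{22} = 0.3044 / 0.9744 = 0.312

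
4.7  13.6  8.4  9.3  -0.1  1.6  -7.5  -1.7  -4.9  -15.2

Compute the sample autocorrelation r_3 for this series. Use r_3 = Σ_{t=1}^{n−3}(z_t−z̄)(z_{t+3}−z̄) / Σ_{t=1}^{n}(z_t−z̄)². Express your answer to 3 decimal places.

Mean z̄ = (4.7 + 13.6 + 8.4 + 9.3 − 0.1 + 1.6 − 7.5 − 1.7 − 4.9 − 15.2)/10 = 0.8200
Σ(z_t−z̄)(z_{t+3}−z̄) = (32.9024) + (-11.7576) + (5.9124) + (-70.5536) + (2.3184) + (-4.4616) + (133.2864) = 87.6468
Denominator Σ(z_t−z̄)² = 674.1360
r_3 = 87.6468 / 674.1360 = 0.130

0.130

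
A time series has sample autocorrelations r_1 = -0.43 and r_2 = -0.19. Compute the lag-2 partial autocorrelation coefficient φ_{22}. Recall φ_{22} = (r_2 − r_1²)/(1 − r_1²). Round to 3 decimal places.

φ_{22} = (r_2 − r_1²) / (1 − r_1²)
r_1² = (-0.43)² = 0.1849
Numerator = -0.19 − 0.1849 = -0.3749; denominator = 1 − 0.1849 = 0.8151
φ_{22} = -0.3749 / 0.8151 = -0.460

-0.460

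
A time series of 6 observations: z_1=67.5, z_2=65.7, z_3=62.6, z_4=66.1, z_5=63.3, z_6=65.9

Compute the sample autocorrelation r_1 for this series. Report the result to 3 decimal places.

-0.324

Mean z̄ = (67.5 + 65.7 + 62.6 + 66.1 + 63.3 + 65.9)/6 = 65.1833
Deviations from mean: 2.3167, 0.5167, -2.5833, 0.9167, -1.8833, 0.7167
Σ(z_t−z̄)(z_{t+1}−z̄) = (1.1969) + (-1.3347) + (-2.3681) + (-1.7264) + (-1.3497) = -5.5819
Denominator Σ(z_t−z̄)² = 17.2083
r_1 = -5.5819 / 17.2083 = -0.324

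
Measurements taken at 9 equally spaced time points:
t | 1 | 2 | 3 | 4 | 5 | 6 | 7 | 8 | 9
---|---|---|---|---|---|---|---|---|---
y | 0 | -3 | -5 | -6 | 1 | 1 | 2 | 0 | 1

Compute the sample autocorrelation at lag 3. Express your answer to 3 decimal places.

Mean ȳ = (0 − 3 − 5 − 6 + 1 + 1 + 2 + 0 + 1)/9 = -1.0000
Σ(y_t−ȳ)(y_{t+3}−ȳ) = (-5.0000) + (-4.0000) + (-8.0000) + (-15.0000) + (2.0000) + (4.0000) = -26.0000
Denominator Σ(y_t−ȳ)² = 68.0000
r_3 = -26.0000 / 68.0000 = -0.382

-0.382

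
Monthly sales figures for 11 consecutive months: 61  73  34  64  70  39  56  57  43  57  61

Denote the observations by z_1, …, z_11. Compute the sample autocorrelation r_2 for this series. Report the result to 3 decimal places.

Mean z̄ = (61 + 73 + 34 + 64 + 70 + 39 + 56 + 57 + 43 + 57 + 61)/11 = 55.9091
Numerator Σ_{t=1}^{9}(z_t−z̄)(z_{t+2}−z̄) = -501.6529
Denominator Σ(z_t−z̄)² = 1542.9091
r_2 = -501.6529 / 1542.9091 = -0.325

-0.325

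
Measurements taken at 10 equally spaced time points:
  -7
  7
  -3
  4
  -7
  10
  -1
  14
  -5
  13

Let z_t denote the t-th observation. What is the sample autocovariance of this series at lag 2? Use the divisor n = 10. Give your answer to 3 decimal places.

Mean z̄ = (-7 + 7 − 3 + 4 − 7 + 10 − 1 + 14 − 5 + 13)/10 = 2.5000
Σ_{t=1}^{8}(z_t−z̄)(z_{t+2}−z̄) = 389.0000
γ_2 = 389.0000 / 10 = 38.900

38.900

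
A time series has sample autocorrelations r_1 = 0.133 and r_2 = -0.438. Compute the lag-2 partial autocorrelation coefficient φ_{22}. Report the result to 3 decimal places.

φ_{22} = (r_2 − r_1²) / (1 − r_1²)
r_1² = (0.133)² = 0.017689
Numerator = -0.438 − 0.0177 = -0.4557; denominator = 1 − 0.0177 = 0.9823
φ_{22} = -0.4557 / 0.9823 = -0.464

-0.464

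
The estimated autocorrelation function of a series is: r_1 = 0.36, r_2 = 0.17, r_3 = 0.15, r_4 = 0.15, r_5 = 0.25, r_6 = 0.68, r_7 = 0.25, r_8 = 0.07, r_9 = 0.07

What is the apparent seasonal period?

6

The largest autocorrelation is r_6 = 0.68; the remaining lags stay at or below 0.36. The elevated value at lag 1 (0.36), dropping to 0.17 at lag 2, reflects decaying short-term dependence rather than seasonality.
The dominant spike at lag 6 indicates a seasonal period of 6.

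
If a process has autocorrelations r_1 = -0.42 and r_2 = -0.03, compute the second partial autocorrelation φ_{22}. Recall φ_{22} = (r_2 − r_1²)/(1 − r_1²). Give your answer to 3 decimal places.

-0.251

φ_{22} = (r_2 − r_1²) / (1 − r_1²)
r_1² = (-0.42)² = 0.1764
Numerator = -0.03 − 0.1764 = -0.2064; denominator = 1 − 0.1764 = 0.8236
φ_{22} = -0.2064 / 0.8236 = -0.251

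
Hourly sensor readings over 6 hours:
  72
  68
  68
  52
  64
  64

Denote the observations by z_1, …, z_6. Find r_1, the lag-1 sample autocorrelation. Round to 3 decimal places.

Mean z̄ = (72 + 68 + 68 + 52 + 64 + 64)/6 = 64.6667
Deviations from mean: 7.3333, 3.3333, 3.3333, -12.6667, -0.6667, -0.6667
Σ(z_t−z̄)(z_{t+1}−z̄) = (24.4444) + (11.1111) + (-42.2222) + (8.4444) + (0.4444) = 2.2222
Denominator Σ(z_t−z̄)² = 237.3333
r_1 = 2.2222 / 237.3333 = 0.009

0.009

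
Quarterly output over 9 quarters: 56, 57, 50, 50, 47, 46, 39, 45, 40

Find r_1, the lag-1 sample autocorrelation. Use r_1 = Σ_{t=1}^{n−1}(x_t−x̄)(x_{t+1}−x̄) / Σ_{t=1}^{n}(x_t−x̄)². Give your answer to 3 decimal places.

0.522

Mean x̄ = (56 + 57 + 50 + 50 + 47 + 46 + 39 + 45 + 40)/9 = 47.7778
Numerator Σ_{t=1}^{8}(x_t−x̄)(x_{t+1}−x̄) = 162.5062
Denominator Σ(x_t−x̄)² = 311.5556
r_1 = 162.5062 / 311.5556 = 0.522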